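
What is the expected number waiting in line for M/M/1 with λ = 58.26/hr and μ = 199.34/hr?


ρ = 58.26/199.34 = 0.2923
Lq = ρ²/(1−ρ) = 0.08542/0.7077 = 0.1207

Final: 0.1207


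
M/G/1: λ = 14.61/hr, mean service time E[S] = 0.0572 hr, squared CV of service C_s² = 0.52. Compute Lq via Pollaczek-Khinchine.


ρ = λ·E[S] = 14.61·0.0572 = 0.8357
Lq = ρ²(1+C_s²)/(2(1−ρ)) = 0.6984·(1+0.52)/(2·0.1643)
= 0.6984·1.5200/0.3286 = 3.23033

Final: 3.23033


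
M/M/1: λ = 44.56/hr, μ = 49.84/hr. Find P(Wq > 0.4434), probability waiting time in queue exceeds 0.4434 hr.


ρ = 44.56/49.84 = 0.8941
P(Wq > t) = ρ·e^{−(μ−λ)t} = 0.8941·e^{−2.3412}
= 0.8941·0.096217 = 0.086024

Final: 0.086024


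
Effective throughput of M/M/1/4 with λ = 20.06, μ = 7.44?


ρ = 2.6962; P_K = (1−ρ)ρ^4/(1−ρ^5) = 0.633559
λ_eff = λ(1 − P_K) = 20.06·(1 − 0.633559) = 20.06·0.366441 = 7.3508 /hr

Final: 7.3508 /hr


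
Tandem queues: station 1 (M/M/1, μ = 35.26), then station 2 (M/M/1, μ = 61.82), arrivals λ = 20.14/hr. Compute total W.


Each node sees arrival rate λ = 20.14/hr (tandem ⇒ throughput preserved).
W₁ = 1/(μ₁−λ) = 1/(35.26−20.14) = 0.06614 hr
W₂ = 1/(μ₂−λ) = 1/(61.82−20.14) = 0.02399 hr
W_total = W₁ + W₂ = 0.06614 + 0.02399 = 0.09013 hr

Final: 0.09013 hr


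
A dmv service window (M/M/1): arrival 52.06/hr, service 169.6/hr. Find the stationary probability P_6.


ρ = 52.06/169.6 = 0.3070
P_n = (1−ρ)·ρ^n = (1 − 0.3070)·0.3070^6 = 0.6930·0.0008365 = 0.0005797

Final: 0.0005797


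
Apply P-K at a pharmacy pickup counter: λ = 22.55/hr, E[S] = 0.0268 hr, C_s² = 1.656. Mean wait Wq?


ρ = λ·E[S] = 22.55·0.0268 = 0.6043
E[S²] = E[S]²(1+C_s²) = 0.0268²·(1+1.656) = 0.001908
Wq = λ·E[S²]/(2(1−ρ)) = 22.55·0.001908/(2·0.3957) = 0.05436 hr

Final: 0.05436 hr


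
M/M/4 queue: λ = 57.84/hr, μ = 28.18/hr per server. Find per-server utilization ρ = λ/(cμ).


ρ = λ/(cμ) = 57.84/(4·28.18) = 57.84/112.72 = 0.5131

Final: 0.5131


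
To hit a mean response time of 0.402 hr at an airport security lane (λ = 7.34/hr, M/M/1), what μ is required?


W = 1/(μ−λ) ⇒ μ − λ = 1/W = 1/0.402 = 2.4876
μ = λ + 1/W = 7.34 + 2.4876 = 9.8276 per hr

Final: 9.8276 /hr


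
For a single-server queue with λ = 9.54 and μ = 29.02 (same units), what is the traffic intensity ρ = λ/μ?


ρ = λ/μ = 9.54/29.02 = 0.3287

Final: 0.3287


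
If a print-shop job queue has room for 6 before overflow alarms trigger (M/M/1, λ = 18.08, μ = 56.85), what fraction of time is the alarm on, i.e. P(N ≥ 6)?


ρ = 18.08/56.85 = 0.3180
P(N ≥ n) = ρ^n = 0.3180^6 = 0.001035

Final: 0.001035


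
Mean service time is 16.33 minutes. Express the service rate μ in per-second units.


μ = 1/(service time) in consistent units.
1 second = 0.0166667 min, so μ = 0.0166667/16.33 = 0.001021 per second

Final: 0.001021 /sec


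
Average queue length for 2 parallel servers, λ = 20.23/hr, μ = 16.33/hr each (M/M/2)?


a = λ/μ = 1.2388; ρ = a/2 = 0.6194
P₀ = 0.235016
Lq = P₀·a^c·ρ / (c!·(1−ρ)²) = 0.235016·1.53469·0.6194/(2·0.14485)
= 0.77118

Final: 0.77118


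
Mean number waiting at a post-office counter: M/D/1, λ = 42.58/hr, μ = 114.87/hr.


ρ = 42.58/114.87 = 0.3707
M/D/1: Lq = ρ²/(2(1−ρ)) = 0.1374/(2·0.6293) = 0.10917

Final: 0.10917


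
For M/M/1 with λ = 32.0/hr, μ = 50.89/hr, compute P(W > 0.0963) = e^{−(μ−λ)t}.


W ~ Exponential(μ−λ) for M/M/1.
μ − λ = 50.89 − 32.0 = 18.8900
P(W > t) = e^{−(μ−λ)t} = e^{−1.8191} = 0.162171

Final: 0.162171


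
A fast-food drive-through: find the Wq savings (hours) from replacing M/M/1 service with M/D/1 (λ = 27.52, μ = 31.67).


ρ = 27.52/31.67 = 0.8690
Wq(M/M/1) = ρ/(μ−λ) = 0.8690/4.15 = 0.20939 hr
Wq(M/D/1) = ρ/(2(μ−λ)) = 0.10469 hr
Savings = 0.20939 − 0.10469 = 0.10469 hr

Final: 0.10469 hr


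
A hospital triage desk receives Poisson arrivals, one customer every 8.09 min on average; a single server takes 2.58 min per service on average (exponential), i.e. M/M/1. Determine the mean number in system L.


λ = 60/8.09 = 7.4166 /hr
μ = 60/2.58 = 23.2558 /hr
ρ = λ/μ = 7.4166/23.2558 = 0.3189
L = ρ/(1−ρ) = 0.3189/0.6811 = 0.4682

Final: 0.4682


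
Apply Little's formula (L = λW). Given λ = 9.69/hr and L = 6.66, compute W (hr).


W = L/λ = 6.66/9.69 = 0.6873 hr

Final: 0.6873 hr


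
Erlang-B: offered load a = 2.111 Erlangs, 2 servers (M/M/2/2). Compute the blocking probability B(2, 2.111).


B(c,a) = (a^c/c!) / Σ_{k=0}^{c} a^k/k!
a^2/2! = 2.228161
Σ terms (k=0..2): 1.00000 + 2.11100 + 2.22816 = 5.339161
B = 2.228161/5.339161 = 0.417324

Final: 0.417324


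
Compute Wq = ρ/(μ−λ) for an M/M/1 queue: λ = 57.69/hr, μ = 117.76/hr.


ρ = 57.69/117.76 = 0.4899
Wq = ρ/(μ−λ) = 0.4899/(117.76 − 57.69) = 0.4899/60.07 = 0.008155 hr

Final: 0.008155 hr


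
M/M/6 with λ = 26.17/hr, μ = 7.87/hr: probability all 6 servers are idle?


a = λ/μ = 26.17/7.87 = 3.3253; ρ = a/c = 0.5542
Σ_{k=0}^{5} a^k/k! (terms k=0..5) = 1.00000 + 3.32529 + 5.52876 + 6.12824 + 5.09454 + 3.38816 = 24.46498
Tail: a^6/(6!(1−ρ)) = 1351.99144/(720·0.4458) = 4.21226
P₀ = 1/(24.46498 + 4.21226) = 1/28.67725 = 0.034871

Final: 0.034871


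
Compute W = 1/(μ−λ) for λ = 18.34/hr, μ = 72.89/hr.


W = 1/(μ−λ) = 1/(72.89 − 18.34) = 1/54.55 = 0.01833 hr

Final: 0.01833 hr


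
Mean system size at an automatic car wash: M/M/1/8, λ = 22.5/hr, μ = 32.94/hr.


ρ = 22.5/32.94 = 0.6831
L = ρ[1 − (K+1)ρ^K + Kρ^(K+1)] / [(1−ρ)(1−ρ^(K+1))]
Numerator: 0.6831·(1 − 9·0.047388 + 8·0.032369) = 0.568619
Denominator: (0.3169)·(0.967631) = 0.306681
L = 0.568619/0.306681 = 1.8541

Final: 1.8541


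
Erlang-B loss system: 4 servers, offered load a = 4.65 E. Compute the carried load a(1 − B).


B(4,4.65) = 0.369655 (Erlang-B)
Carried load = a(1 − B) = 4.65·(1 − 0.369655) = 4.65·0.630345 = 2.9311 E

Final: 2.9311 Erlangs


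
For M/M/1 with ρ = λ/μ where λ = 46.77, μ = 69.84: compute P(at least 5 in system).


ρ = 46.77/69.84 = 0.6697
P(N ≥ n) = ρ^n = 0.6697^5 = 0.134684

Final: 0.134684


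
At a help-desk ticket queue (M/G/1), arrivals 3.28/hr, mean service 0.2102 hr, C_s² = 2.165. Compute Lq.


ρ = λ·E[S] = 3.28·0.2102 = 0.6895
Lq = ρ²(1+C_s²)/(2(1−ρ)) = 0.4753·(1+2.165)/(2·0.3105)
= 0.4753·3.1650/0.6211 = 2.42233

Final: 2.42233


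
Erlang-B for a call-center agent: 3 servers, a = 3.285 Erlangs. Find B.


B(c,a) = (a^c/c!) / Σ_{k=0}^{c} a^k/k!
a^3/3! = 5.908196
Σ terms (k=0..3): 1.00000 + 3.28500 + 5.39561 + 5.90820 = 15.588808
B = 5.908196/15.588808 = 0.379002

Final: 0.379002


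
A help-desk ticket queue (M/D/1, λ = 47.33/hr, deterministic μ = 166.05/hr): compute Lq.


ρ = 47.33/166.05 = 0.2850
M/D/1: Lq = ρ²/(2(1−ρ)) = 0.08124/(2·0.7150) = 0.05682

Final: 0.05682


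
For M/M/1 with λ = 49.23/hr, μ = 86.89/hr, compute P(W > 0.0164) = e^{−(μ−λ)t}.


W ~ Exponential(μ−λ) for M/M/1.
μ − λ = 86.89 − 49.23 = 37.6600
P(W > t) = e^{−(μ−λ)t} = e^{−0.6176} = 0.539224

Final: 0.539224


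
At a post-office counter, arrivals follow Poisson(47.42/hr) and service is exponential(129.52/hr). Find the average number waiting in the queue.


ρ = 47.42/129.52 = 0.3661
Lq = ρ²/(1−ρ) = 0.1340/0.6339 = 0.2115

Final: 0.2115


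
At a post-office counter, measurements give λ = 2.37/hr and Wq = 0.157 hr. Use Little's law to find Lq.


Lq = λWq = 2.37·0.157 = 0.3721

Final: 0.3721


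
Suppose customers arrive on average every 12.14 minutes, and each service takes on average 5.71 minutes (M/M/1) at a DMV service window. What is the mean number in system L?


λ = 60/12.14 = 4.9423 /hr
μ = 60/5.71 = 10.5079 /hr
ρ = λ/μ = 4.9423/10.5079 = 0.4703
L = ρ/(1−ρ) = 0.4703/0.5297 = 0.8880

Final: 0.8880


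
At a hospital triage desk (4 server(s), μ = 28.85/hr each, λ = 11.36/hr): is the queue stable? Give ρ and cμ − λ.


Total capacity cμ = 4·28.85 = 115.40/hr
ρ = λ/(cμ) = 11.36/115.40 = 0.09844
Stable ⇔ ρ < 1: YES
Spare capacity = cμ − λ = 115.40 − 11.36 = 104.04/hr

Final: ρ = 0.09844; stable; margin = 104.04/hr


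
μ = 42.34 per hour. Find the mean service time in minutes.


Mean service time = 1/μ = 1/42.34 hour = 0.02362 hour
In minutes: 0.02362 × 60 = 1.4171 min

Final: 1.4171 min


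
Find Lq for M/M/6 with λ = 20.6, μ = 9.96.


a = λ/μ = 2.0683; ρ = a/6 = 0.3447
P₀ = 0.126175
Lq = P₀·a^c·ρ / (c!·(1−ρ)²) = 0.126175·78.27936·0.3447/(720·0.42940)
= 0.01101

Final: 0.01101


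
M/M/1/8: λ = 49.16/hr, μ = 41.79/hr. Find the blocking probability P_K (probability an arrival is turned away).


ρ = λ/μ = 49.16/41.79 = 1.1764
P_K = (1−ρ)ρ^K/(1−ρ^(K+1)) = (-0.1764·3.667043)/(1 − 4.313756)
= -0.646712/-3.313756 = 0.195160

Final: 0.195160


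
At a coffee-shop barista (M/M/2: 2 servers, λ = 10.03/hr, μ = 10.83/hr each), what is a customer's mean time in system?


a = 0.9261; ρ = 0.4631; P₀ = 0.366993
Lq = P₀·a^c·ρ/(c!(1−ρ)²) = 0.25280
Wq = Lq/λ = 0.25280/10.03 = 0.02520 hr
W = Wq + 1/μ = 0.02520 + 0.09234 = 0.11754 hr

Final: 0.11754 hr


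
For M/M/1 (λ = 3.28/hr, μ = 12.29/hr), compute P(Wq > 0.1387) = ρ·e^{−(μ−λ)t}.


ρ = 3.28/12.29 = 0.2669
P(Wq > t) = ρ·e^{−(μ−λ)t} = 0.2669·e^{−1.2497}
= 0.2669·0.286594 = 0.076487

Final: 0.076487


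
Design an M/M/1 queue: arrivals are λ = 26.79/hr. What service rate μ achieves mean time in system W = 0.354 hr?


W = 1/(μ−λ) ⇒ μ − λ = 1/W = 1/0.354 = 2.8249
μ = λ + 1/W = 26.79 + 2.8249 = 29.6149 per hr

Final: 29.6149 /hr


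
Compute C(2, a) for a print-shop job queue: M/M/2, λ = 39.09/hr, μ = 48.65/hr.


a = λ/μ = 0.8035; ρ = a/2 = 0.4017
P₀ = 0.426791 (from M/M/c formula)
C(c,a) = [a^c/(c!(1−ρ))]·P₀ = [0.64560/(2·0.5983)]·0.426791
= 0.53957·0.426791 = 0.230285

Final: 0.230285


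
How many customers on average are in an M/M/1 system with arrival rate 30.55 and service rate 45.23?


ρ = λ/μ = 30.55/45.23 = 0.6754
L = ρ/(1−ρ) = 0.6754/(1 − 0.6754) = 0.6754/0.3246 = 2.0811

Final: 2.0811


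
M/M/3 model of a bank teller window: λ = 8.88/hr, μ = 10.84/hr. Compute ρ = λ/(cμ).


ρ = λ/(cμ) = 8.88/(3·10.84) = 8.88/32.52 = 0.2731

Final: 0.2731


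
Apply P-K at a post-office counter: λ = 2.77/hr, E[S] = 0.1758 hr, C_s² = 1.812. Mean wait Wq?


ρ = λ·E[S] = 2.77·0.1758 = 0.4870
E[S²] = E[S]²(1+C_s²) = 0.1758²·(1+1.812) = 0.086907
Wq = λ·E[S²]/(2(1−ρ)) = 2.77·0.086907/(2·0.5130) = 0.23462 hr

Final: 0.23462 hr


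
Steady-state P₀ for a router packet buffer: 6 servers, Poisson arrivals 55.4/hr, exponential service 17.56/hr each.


a = λ/μ = 55.4/17.56 = 3.1549; ρ = a/c = 0.5258
Σ_{k=0}^{5} a^k/k! (terms k=0..5) = 1.00000 + 3.15490 + 4.97669 + 5.23365 + 4.12791 + 2.60462 = 21.09776
Tail: a^6/(6!(1−ρ)) = 986.07857/(720·0.4742) = 2.88823
P₀ = 1/(21.09776 + 2.88823) = 1/23.98600 = 0.041691

Final: 0.041691


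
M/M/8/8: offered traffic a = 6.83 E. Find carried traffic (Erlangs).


B(8,6.83) = 0.169040 (Erlang-B)
Carried load = a(1 − B) = 6.83·(1 − 0.169040) = 6.83·0.830960 = 5.6755 E

Final: 5.6755 Erlangs


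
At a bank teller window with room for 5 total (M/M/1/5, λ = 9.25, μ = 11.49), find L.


ρ = 9.25/11.49 = 0.8050
L = ρ[1 − (K+1)ρ^K + Kρ^(K+1)] / [(1−ρ)(1−ρ^(K+1))]
Numerator: 0.8050·(1 − 6·0.338149 + 5·0.272226) = 0.267466
Denominator: (0.1950)·(0.727774) = 0.141881
L = 0.267466/0.141881 = 1.8851

Final: 1.8851


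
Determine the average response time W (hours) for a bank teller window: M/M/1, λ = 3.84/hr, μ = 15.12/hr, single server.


W = 1/(μ−λ) = 1/(15.12 − 3.84) = 1/11.28 = 0.08865 hr

Final: 0.08865 hr


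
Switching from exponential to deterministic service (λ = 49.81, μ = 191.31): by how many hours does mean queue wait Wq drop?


ρ = 49.81/191.31 = 0.2604
Wq(M/M/1) = ρ/(μ−λ) = 0.2604/141.50 = 0.001840 hr
Wq(M/D/1) = ρ/(2(μ−λ)) = 0.0009200 hr
Savings = 0.001840 − 0.0009200 = 0.0009200 hr

Final: 0.0009200 hr


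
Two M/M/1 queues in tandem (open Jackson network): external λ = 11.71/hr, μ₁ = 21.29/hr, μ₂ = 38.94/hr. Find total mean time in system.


Each node sees arrival rate λ = 11.71/hr (tandem ⇒ throughput preserved).
W₁ = 1/(μ₁−λ) = 1/(21.29−11.71) = 0.10438 hr
W₂ = 1/(μ₂−λ) = 1/(38.94−11.71) = 0.03672 hr
W_total = W₁ + W₂ = 0.10438 + 0.03672 = 0.14111 hr

Final: 0.14111 hr


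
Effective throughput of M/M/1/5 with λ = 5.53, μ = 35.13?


ρ = 0.1574; P_K = (1−ρ)ρ^5/(1−ρ^6) = 0.00008144
λ_eff = λ(1 − P_K) = 5.53·(1 − 0.00008144) = 5.53·0.999919 = 5.5295 /hr

Final: 5.5295 /hr


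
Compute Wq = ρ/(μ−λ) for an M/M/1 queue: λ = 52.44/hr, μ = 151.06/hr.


ρ = 52.44/151.06 = 0.3471
Wq = ρ/(μ−λ) = 0.3471/(151.06 − 52.44) = 0.3471/98.62 = 0.003520 hr

Final: 0.003520 hr


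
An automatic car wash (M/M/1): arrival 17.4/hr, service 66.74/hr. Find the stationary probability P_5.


ρ = 17.4/66.74 = 0.2607
P_n = (1−ρ)·ρ^n = (1 − 0.2607)·0.2607^5 = 0.7393·0.001205 = 0.0008905

Final: 0.0008905


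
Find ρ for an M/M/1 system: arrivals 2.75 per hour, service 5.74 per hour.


ρ = λ/μ = 2.75/5.74 = 0.4791

Final: 0.4791


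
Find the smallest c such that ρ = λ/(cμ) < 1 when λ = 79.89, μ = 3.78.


Stability requires cμ > λ ⇔ c > λ/μ.
λ/μ = 79.89/3.78 = 21.1349
Minimum integer c = ⌊21.1349⌋ + 1 = 22
Check: 22·3.78 = 83.16 > 79.89, while 21·3.78 = 79.38 ≤ 79.89

Final: 22 servers


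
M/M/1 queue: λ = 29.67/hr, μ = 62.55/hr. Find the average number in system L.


ρ = λ/μ = 29.67/62.55 = 0.4743
L = ρ/(1−ρ) = 0.4743/(1 − 0.4743) = 0.4743/0.5257 = 0.9024

Final: 0.9024


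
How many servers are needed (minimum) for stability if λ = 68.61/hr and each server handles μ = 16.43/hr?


Stability requires cμ > λ ⇔ c > λ/μ.
λ/μ = 68.61/16.43 = 4.1759
Minimum integer c = ⌊4.1759⌋ + 1 = 5
Check: 5·16.43 = 82.15 > 68.61, while 4·16.43 = 65.72 ≤ 68.61

Final: 5 servers


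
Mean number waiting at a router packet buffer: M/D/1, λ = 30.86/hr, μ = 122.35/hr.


ρ = 30.86/122.35 = 0.2522
M/D/1: Lq = ρ²/(2(1−ρ)) = 0.06362/(2·0.7478) = 0.04254

Final: 0.04254


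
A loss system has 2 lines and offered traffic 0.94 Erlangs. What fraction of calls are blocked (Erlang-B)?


B(c,a) = (a^c/c!) / Σ_{k=0}^{c} a^k/k!
a^2/2! = 0.441800
Σ terms (k=0..2): 1.00000 + 0.94000 + 0.44180 = 2.381800
B = 0.441800/2.381800 = 0.185490

Final: 0.185490


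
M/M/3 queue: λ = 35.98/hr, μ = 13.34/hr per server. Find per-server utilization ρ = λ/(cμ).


ρ = λ/(cμ) = 35.98/(3·13.34) = 35.98/40.02 = 0.8991

Final: 0.8991


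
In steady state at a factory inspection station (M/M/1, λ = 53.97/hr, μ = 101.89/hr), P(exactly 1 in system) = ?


ρ = 53.97/101.89 = 0.5297
P_n = (1−ρ)·ρ^n = (1 − 0.5297)·0.5297^1 = 0.4703·0.529689 = 0.249119

Final: 0.249119


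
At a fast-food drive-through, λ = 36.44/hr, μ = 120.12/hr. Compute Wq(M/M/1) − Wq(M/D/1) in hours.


ρ = 36.44/120.12 = 0.3034
Wq(M/M/1) = ρ/(μ−λ) = 0.3034/83.68 = 0.003625 hr
Wq(M/D/1) = ρ/(2(μ−λ)) = 0.001813 hr
Savings = 0.003625 − 0.001813 = 0.001813 hr

Final: 0.001813 hr


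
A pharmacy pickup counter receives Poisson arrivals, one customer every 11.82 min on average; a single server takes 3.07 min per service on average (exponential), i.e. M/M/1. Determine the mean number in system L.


λ = 60/11.82 = 5.0761 /hr
μ = 60/3.07 = 19.5440 /hr
ρ = λ/μ = 5.0761/19.5440 = 0.2597
L = ρ/(1−ρ) = 0.2597/0.7403 = 0.3509

Final: 0.3509


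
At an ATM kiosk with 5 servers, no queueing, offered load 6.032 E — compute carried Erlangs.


B(5,6.032) = 0.362629 (Erlang-B)
Carried load = a(1 − B) = 6.032·(1 − 0.362629) = 6.032·0.637371 = 3.8446 E

Final: 3.8446 Erlangs


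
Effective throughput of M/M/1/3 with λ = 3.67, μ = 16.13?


ρ = 0.2275; P_K = (1−ρ)ρ^3/(1−ρ^4) = 0.009123
λ_eff = λ(1 − P_K) = 3.67·(1 − 0.009123) = 3.67·0.990877 = 3.6365 /hr

Final: 3.6365 /hr


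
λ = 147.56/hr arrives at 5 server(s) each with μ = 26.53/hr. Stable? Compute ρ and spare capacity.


Total capacity cμ = 5·26.53 = 132.65/hr
ρ = λ/(cμ) = 147.56/132.65 = 1.1124
Stable ⇔ ρ < 1: NO
Spare capacity = cμ − λ = 132.65 − 147.56 = -14.91/hr

Final: ρ = 1.1124; unstable; margin = -14.91/hr


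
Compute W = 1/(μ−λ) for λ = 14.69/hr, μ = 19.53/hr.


W = 1/(μ−λ) = 1/(19.53 − 14.69) = 1/4.84 = 0.2066 hr

Final: 0.2066 hr


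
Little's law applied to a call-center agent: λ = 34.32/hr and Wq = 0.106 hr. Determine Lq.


Lq = λWq = 34.32·0.106 = 3.6379

Final: 3.6379


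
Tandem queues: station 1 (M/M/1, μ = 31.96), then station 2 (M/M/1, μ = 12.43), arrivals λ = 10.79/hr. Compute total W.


Each node sees arrival rate λ = 10.79/hr (tandem ⇒ throughput preserved).
W₁ = 1/(μ₁−λ) = 1/(31.96−10.79) = 0.04724 hr
W₂ = 1/(μ₂−λ) = 1/(12.43−10.79) = 0.60976 hr
W_total = W₁ + W₂ = 0.04724 + 0.60976 = 0.65699 hr

Final: 0.65699 hr


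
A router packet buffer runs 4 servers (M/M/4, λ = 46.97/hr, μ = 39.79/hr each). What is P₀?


a = λ/μ = 46.97/39.79 = 1.1804; ρ = a/c = 0.2951
Σ_{k=0}^{3} a^k/k! (terms k=0..3) = 1.00000 + 1.18045 + 0.69673 + 0.27415 = 3.15133
Tail: a^4/(4!(1−ρ)) = 1.94172/(24·0.7049) = 0.11478
P₀ = 1/(3.15133 + 0.11478) = 1/3.26610 = 0.306175

Final: 0.306175


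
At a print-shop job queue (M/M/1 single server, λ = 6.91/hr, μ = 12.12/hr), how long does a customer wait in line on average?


ρ = 6.91/12.12 = 0.5701
Wq = ρ/(μ−λ) = 0.5701/(12.12 − 6.91) = 0.5701/5.21 = 0.1094 hr

Final: 0.1094 hr


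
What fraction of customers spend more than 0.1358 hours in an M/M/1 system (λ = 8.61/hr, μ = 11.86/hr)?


W ~ Exponential(μ−λ) for M/M/1.
μ − λ = 11.86 − 8.61 = 3.2500
P(W > t) = e^{−(μ−λ)t} = e^{−0.4414} = 0.643168

Final: 0.643168


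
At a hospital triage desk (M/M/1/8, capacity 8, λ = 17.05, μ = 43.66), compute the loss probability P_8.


ρ = λ/μ = 17.05/43.66 = 0.3905
P_K = (1−ρ)ρ^K/(1−ρ^(K+1)) = (0.6095·0.0005409)/(1 − 0.0002112)
= 0.0003297/0.999789 = 0.0003297

Final: 0.0003297


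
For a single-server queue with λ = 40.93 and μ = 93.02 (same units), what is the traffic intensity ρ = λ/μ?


ρ = λ/μ = 40.93/93.02 = 0.4400

Final: 0.4400


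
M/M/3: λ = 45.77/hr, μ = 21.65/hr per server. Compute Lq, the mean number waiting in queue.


a = λ/μ = 2.1141; ρ = a/3 = 0.7047
P₀ = 0.093620
Lq = P₀·a^c·ρ / (c!·(1−ρ)²) = 0.093620·9.44863·0.7047/(6·0.08720)
= 1.19138

Final: 1.19138


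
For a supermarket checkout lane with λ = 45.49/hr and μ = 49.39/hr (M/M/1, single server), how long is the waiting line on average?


ρ = 45.49/49.39 = 0.9210
Lq = ρ²/(1−ρ) = 0.8483/0.07896 = 10.7431

Final: 10.7431


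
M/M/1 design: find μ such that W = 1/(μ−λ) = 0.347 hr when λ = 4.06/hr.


W = 1/(μ−λ) ⇒ μ − λ = 1/W = 1/0.347 = 2.8818
μ = λ + 1/W = 4.06 + 2.8818 = 6.9418 per hr

Final: 6.9418 /hr


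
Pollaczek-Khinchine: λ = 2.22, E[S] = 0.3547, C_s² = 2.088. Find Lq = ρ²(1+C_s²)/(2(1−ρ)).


ρ = λ·E[S] = 2.22·0.3547 = 0.7874
Lq = ρ²(1+C_s²)/(2(1−ρ)) = 0.6201·(1+2.088)/(2·0.2126)
= 0.6201·3.0880/0.4251 = 4.50383

Final: 4.50383


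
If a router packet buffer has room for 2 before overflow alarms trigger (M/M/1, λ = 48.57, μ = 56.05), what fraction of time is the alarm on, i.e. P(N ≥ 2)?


ρ = 48.57/56.05 = 0.8665
P(N ≥ n) = ρ^n = 0.8665^2 = 0.750905

Final: 0.750905


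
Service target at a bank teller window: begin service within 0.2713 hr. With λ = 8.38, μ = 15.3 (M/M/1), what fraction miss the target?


ρ = 8.38/15.3 = 0.5477
P(Wq > t) = ρ·e^{−(μ−λ)t} = 0.5477·e^{−1.8774}
= 0.5477·0.152988 = 0.083793

Final: 0.083793


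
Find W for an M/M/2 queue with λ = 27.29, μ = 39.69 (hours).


a = 0.6876; ρ = 0.3438; P₀ = 0.488328
Lq = P₀·a^c·ρ/(c!(1−ρ)²) = 0.09216
Wq = Lq/λ = 0.09216/27.29 = 0.003377 hr
W = Wq + 1/μ = 0.003377 + 0.02520 = 0.02857 hr

Final: 0.02857 hr


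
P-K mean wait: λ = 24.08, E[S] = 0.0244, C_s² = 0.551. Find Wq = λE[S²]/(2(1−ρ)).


ρ = λ·E[S] = 24.08·0.0244 = 0.5876
E[S²] = E[S]²(1+C_s²) = 0.0244²·(1+0.551) = 0.0009234
Wq = λ·E[S²]/(2(1−ρ)) = 24.08·0.0009234/(2·0.4124) = 0.02696 hr

Final: 0.02696 hr


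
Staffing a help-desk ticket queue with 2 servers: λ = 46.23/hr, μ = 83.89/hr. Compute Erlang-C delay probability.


a = λ/μ = 0.5511; ρ = a/2 = 0.2755
P₀ = 0.567964 (from M/M/c formula)
C(c,a) = [a^c/(c!(1−ρ))]·P₀ = [0.30369/(2·0.7245)]·0.567964
= 0.20960·0.567964 = 0.119043

Final: 0.119043


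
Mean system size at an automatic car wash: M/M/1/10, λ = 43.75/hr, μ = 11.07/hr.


ρ = 43.75/11.07 = 3.9521
L = ρ[1 − (K+1)ρ^K + Kρ^(K+1)] / [(1−ρ)(1−ρ^(K+1))]
Numerator: 3.9521·(1 − 11·929617.658618 + 10·3673963.194628) = 104785947.894296
Denominator: (-2.9521)·(-3673962.194628) = 10845987.761557
L = 104785947.894296/10845987.761557 = 9.6613

Final: 9.6613


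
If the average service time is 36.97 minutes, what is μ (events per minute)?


μ = 1/(service time) in consistent units.
1 minute = 1 min, so μ = 1/36.97 = 0.02705 per minute

Final: 0.02705 /min


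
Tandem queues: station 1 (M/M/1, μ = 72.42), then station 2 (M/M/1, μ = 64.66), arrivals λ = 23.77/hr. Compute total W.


Each node sees arrival rate λ = 23.77/hr (tandem ⇒ throughput preserved).
W₁ = 1/(μ₁−λ) = 1/(72.42−23.77) = 0.02055 hr
W₂ = 1/(μ₂−λ) = 1/(64.66−23.77) = 0.02446 hr
W_total = W₁ + W₂ = 0.02055 + 0.02446 = 0.04501 hr

Final: 0.04501 hr


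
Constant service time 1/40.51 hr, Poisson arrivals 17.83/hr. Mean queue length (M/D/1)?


ρ = 17.83/40.51 = 0.4401
M/D/1: Lq = ρ²/(2(1−ρ)) = 0.1937/(2·0.5599) = 0.17301

Final: 0.17301


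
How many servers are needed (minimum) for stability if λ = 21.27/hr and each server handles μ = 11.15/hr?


Stability requires cμ > λ ⇔ c > λ/μ.
λ/μ = 21.27/11.15 = 1.9076
Minimum integer c = ⌊1.9076⌋ + 1 = 2
Check: 2·11.15 = 22.30 > 21.27, while 1·11.15 = 11.15 ≤ 21.27

Final: 2 servers


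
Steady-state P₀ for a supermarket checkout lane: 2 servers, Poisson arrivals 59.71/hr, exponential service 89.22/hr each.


a = λ/μ = 59.71/89.22 = 0.6692; ρ = a/c = 0.3346
Σ_{k=0}^{1} a^k/k! (terms k=0..1) = 1.00000 + 0.66924 = 1.66924
Tail: a^2/(2!(1−ρ)) = 0.44789/(2·0.6654) = 0.33657
P₀ = 1/(1.66924 + 0.33657) = 1/2.00581 = 0.498551

Final: 0.498551


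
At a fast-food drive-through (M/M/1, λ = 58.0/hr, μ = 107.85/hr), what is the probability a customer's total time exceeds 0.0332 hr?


W ~ Exponential(μ−λ) for M/M/1.
μ − λ = 107.85 − 58.0 = 49.8500
P(W > t) = e^{−(μ−λ)t} = e^{−1.6550} = 0.191088

Final: 0.191088


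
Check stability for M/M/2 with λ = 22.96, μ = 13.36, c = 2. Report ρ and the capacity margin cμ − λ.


Total capacity cμ = 2·13.36 = 26.72/hr
ρ = λ/(cμ) = 22.96/26.72 = 0.8593
Stable ⇔ ρ < 1: YES
Spare capacity = cμ − λ = 26.72 − 22.96 = 3.76/hr

Final: ρ = 0.8593; stable; margin = 3.76/hr


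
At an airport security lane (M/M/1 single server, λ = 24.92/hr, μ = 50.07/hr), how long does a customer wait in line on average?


ρ = 24.92/50.07 = 0.4977
Wq = ρ/(μ−λ) = 0.4977/(50.07 − 24.92) = 0.4977/25.15 = 0.01979 hr

Final: 0.01979 hr


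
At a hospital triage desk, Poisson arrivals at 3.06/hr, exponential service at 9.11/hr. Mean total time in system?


W = 1/(μ−λ) = 1/(9.11 − 3.06) = 1/6.05 = 0.1653 hr

Final: 0.1653 hr


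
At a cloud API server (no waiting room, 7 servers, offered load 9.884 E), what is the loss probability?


B(c,a) = (a^c/c!) / Σ_{k=0}^{c} a^k/k!
a^7/7! = 1828.515393
Σ terms (k=0..7): 1.00000 + 9.88400 + 48.84673 + 160.93369 + 397.66714 + 786.10840 + 1294.98257 + 1828.51539 = 4527.937921
B = 1828.515393/4527.937921 = 0.403830

Final: 0.403830


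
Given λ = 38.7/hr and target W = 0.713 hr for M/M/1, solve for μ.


W = 1/(μ−λ) ⇒ μ − λ = 1/W = 1/0.713 = 1.4025
μ = λ + 1/W = 38.7 + 1.4025 = 40.1025 per hr

Final: 40.1025 /hr


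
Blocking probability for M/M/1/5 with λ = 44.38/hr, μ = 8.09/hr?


ρ = λ/μ = 44.38/8.09 = 5.4858
P_K = (1−ρ)ρ^K/(1−ρ^(K+1)) = (-4.4858·4968.140639)/(1 − 27254.150996)
= -22286.010357/-27253.150996 = 0.817741

Final: 0.817741


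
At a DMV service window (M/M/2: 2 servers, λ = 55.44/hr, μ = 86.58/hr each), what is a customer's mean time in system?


a = 0.6403; ρ = 0.3202; P₀ = 0.514961
Lq = P₀·a^c·ρ/(c!(1−ρ)²) = 0.07314
Wq = Lq/λ = 0.07314/55.44 = 0.001319 hr
W = Wq + 1/μ = 0.001319 + 0.01155 = 0.01287 hr

Final: 0.01287 hr


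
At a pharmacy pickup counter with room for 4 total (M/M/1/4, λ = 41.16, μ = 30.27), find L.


ρ = 41.16/30.27 = 1.3598
L = ρ[1 − (K+1)ρ^K + Kρ^(K+1)] / [(1−ρ)(1−ρ^(K+1))]
Numerator: 1.3598·(1 − 5·3.418627 + 4·4.648520) = 3.400688
Denominator: (-0.3598)·(-3.648520) = 1.312599
L = 3.400688/1.312599 = 2.5908

Final: 2.5908


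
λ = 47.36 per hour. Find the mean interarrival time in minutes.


Mean interarrival time = 1/λ = 1/47.36 hour = 0.02111 hour
In minutes: 0.02111 × 60 = 1.2669 min

Final: 1.2669 min


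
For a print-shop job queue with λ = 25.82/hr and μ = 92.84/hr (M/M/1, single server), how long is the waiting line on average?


ρ = 25.82/92.84 = 0.2781
Lq = ρ²/(1−ρ) = 0.07735/0.7219 = 0.1071

Final: 0.1071


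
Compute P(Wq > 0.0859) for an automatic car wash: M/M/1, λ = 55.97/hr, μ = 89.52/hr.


ρ = 55.97/89.52 = 0.6252
P(Wq > t) = ρ·e^{−(μ−λ)t} = 0.6252·e^{−2.8819}
= 0.6252·0.056026 = 0.035029

Final: 0.035029


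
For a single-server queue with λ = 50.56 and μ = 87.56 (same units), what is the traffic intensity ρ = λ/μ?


ρ = λ/μ = 50.56/87.56 = 0.5774

Final: 0.5774


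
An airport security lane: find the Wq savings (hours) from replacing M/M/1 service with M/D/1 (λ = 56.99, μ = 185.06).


ρ = 56.99/185.06 = 0.3080
Wq(M/M/1) = ρ/(μ−λ) = 0.3080/128.07 = 0.002405 hr
Wq(M/D/1) = ρ/(2(μ−λ)) = 0.001202 hr
Savings = 0.002405 − 0.001202 = 0.001202 hr

Final: 0.001202 hr


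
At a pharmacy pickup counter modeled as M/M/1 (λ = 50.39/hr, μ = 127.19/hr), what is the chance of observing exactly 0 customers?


ρ = 50.39/127.19 = 0.3962
P_n = (1−ρ)·ρ^n = (1 − 0.3962)·0.3962^0 = 0.6038·1.000000 = 0.603821

Final: 0.603821


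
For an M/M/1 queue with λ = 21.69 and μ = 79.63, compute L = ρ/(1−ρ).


ρ = λ/μ = 21.69/79.63 = 0.2724
L = ρ/(1−ρ) = 0.2724/(1 − 0.2724) = 0.2724/0.7276 = 0.3744

Final: 0.3744


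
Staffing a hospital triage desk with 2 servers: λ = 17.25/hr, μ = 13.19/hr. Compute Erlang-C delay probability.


a = λ/μ = 1.3078; ρ = a/2 = 0.6539
P₀ = 0.209260 (from M/M/c formula)
C(c,a) = [a^c/(c!(1−ρ))]·P₀ = [1.71036/(2·0.3461)]·0.209260
= 2.47094·0.209260 = 0.517069

Final: 0.517069


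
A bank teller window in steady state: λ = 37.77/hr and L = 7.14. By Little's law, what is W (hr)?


W = L/λ = 7.14/37.77 = 0.1890 hr

Final: 0.1890 hr


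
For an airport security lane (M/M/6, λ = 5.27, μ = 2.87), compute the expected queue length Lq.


a = λ/μ = 1.8362; ρ = a/6 = 0.3060
P₀ = 0.159276
Lq = P₀·a^c·ρ / (c!·(1−ρ)²) = 0.159276·38.33296·0.3060/(720·0.48158)
= 0.005389

Final: 0.005389


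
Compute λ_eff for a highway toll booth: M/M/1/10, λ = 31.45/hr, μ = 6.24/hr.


ρ = 5.0401; P_K = (1−ρ)ρ^10/(1−ρ^11) = 0.801590
λ_eff = λ(1 − P_K) = 31.45·(1 − 0.801590) = 31.45·0.198410 = 6.2400 /hr

Final: 6.2400 /hr


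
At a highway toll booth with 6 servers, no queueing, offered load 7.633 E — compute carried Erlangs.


B(6,7.633) = 0.369237 (Erlang-B)
Carried load = a(1 − B) = 7.633·(1 − 0.369237) = 7.633·0.630763 = 4.8146 E

Final: 4.8146 Erlangs


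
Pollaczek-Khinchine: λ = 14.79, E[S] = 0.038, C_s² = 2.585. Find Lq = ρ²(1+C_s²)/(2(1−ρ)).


ρ = λ·E[S] = 14.79·0.038 = 0.5620
Lq = ρ²(1+C_s²)/(2(1−ρ)) = 0.3159·(1+2.585)/(2·0.4380)
= 0.3159·3.5850/0.8760 = 1.29273

Final: 1.29273


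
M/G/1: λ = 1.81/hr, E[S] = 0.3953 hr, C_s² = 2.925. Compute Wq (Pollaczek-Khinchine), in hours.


ρ = λ·E[S] = 1.81·0.3953 = 0.7155
E[S²] = E[S]²(1+C_s²) = 0.3953²·(1+2.925) = 0.613329
Wq = λ·E[S²]/(2(1−ρ)) = 1.81·0.613329/(2·0.2845) = 1.95096 hr

Final: 1.95096 hr


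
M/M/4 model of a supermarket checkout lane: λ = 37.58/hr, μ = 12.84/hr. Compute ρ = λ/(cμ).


ρ = λ/(cμ) = 37.58/(4·12.84) = 37.58/51.36 = 0.7317

Final: 0.7317


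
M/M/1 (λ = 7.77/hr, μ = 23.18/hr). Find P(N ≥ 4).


ρ = 7.77/23.18 = 0.3352
P(N ≥ n) = ρ^n = 0.3352^4 = 0.012625

Final: 0.012625


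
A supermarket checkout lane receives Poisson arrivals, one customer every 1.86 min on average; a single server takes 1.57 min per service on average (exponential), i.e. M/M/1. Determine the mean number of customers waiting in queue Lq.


λ = 60/1.86 = 32.2581 /hr
μ = 60/1.57 = 38.2166 /hr
ρ = λ/μ = 32.2581/38.2166 = 0.8441
Lq = ρ²/(1−ρ) = 0.7125/0.1559 = 4.5697

Final: 4.5697


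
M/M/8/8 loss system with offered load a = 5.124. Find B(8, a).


B(c,a) = (a^c/c!) / Σ_{k=0}^{c} a^k/k!
a^8/8! = 11.785620
Σ terms (k=0..8): 1.00000 + 5.12400 + 13.12769 + 22.42209 + 28.72270 + 29.43502 + 25.13751 + 18.40066 + 11.78562 = 155.155284
B = 11.785620/155.155284 = 0.075960

Final: 0.075960


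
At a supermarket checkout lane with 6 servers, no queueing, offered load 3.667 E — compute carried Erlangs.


B(6,3.667) = 0.093688 (Erlang-B)
Carried load = a(1 − B) = 3.667·(1 − 0.093688) = 3.667·0.906312 = 3.3234 E

Final: 3.3234 Erlangs


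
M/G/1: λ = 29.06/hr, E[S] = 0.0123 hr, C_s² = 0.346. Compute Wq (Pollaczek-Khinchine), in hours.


ρ = λ·E[S] = 29.06·0.0123 = 0.3574
E[S²] = E[S]²(1+C_s²) = 0.0123²·(1+0.346) = 0.0002036
Wq = λ·E[S²]/(2(1−ρ)) = 29.06·0.0002036/(2·0.6426) = 0.004605 hr

Final: 0.004605 hr


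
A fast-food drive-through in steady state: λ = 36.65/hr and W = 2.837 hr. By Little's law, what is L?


L = λW = 36.65·2.837 = 103.9761

Final: 103.9761


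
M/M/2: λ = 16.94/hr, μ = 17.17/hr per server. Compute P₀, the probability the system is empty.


a = λ/μ = 16.94/17.17 = 0.9866; ρ = a/c = 0.4933
Σ_{k=0}^{1} a^k/k! (terms k=0..1) = 1.00000 + 0.98660 = 1.98660
Tail: a^2/(2!(1−ρ)) = 0.97339/(2·0.5067) = 0.96052
P₀ = 1/(1.98660 + 0.96052) = 1/2.94713 = 0.339314

Final: 0.339314


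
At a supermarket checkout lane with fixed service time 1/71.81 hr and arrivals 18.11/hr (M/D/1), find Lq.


ρ = 18.11/71.81 = 0.2522
M/D/1: Lq = ρ²/(2(1−ρ)) = 0.06360/(2·0.7478) = 0.04253

Final: 0.04253


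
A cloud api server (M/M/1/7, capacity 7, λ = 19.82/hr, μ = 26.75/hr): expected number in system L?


ρ = 19.82/26.75 = 0.7409
L = ρ[1 − (K+1)ρ^K + Kρ^(K+1)] / [(1−ρ)(1−ρ^(K+1))]
Numerator: 0.7409·(1 − 8·0.122591 + 7·0.090832) = 0.485383
Denominator: (0.2591)·(0.909168) = 0.235534
L = 0.485383/0.235534 = 2.0608

Final: 2.0608


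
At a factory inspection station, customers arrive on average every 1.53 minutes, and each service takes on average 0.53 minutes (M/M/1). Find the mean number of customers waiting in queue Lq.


λ = 60/1.53 = 39.2157 /hr
μ = 60/0.53 = 113.2075 /hr
ρ = λ/μ = 39.2157/113.2075 = 0.3464
Lq = ρ²/(1−ρ) = 0.1200/0.6536 = 0.1836

Final: 0.1836


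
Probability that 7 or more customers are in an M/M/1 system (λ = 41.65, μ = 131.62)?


ρ = 41.65/131.62 = 0.3164
P(N ≥ n) = ρ^n = 0.3164^7 = 0.0003177

Final: 0.0003177


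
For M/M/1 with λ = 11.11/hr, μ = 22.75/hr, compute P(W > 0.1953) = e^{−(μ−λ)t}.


W ~ Exponential(μ−λ) for M/M/1.
μ − λ = 22.75 − 11.11 = 11.6400
P(W > t) = e^{−(μ−λ)t} = e^{−2.2733} = 0.102973

Final: 0.102973


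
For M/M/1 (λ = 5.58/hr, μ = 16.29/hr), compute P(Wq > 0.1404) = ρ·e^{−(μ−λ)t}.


ρ = 5.58/16.29 = 0.3425
P(Wq > t) = ρ·e^{−(μ−λ)t} = 0.3425·e^{−1.5037}
= 0.3425·0.222310 = 0.076150

Final: 0.076150


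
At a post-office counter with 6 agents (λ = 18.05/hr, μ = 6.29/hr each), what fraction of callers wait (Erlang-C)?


a = λ/μ = 2.8696; ρ = a/6 = 0.4783
P₀ = 0.055994 (from M/M/c formula)
C(c,a) = [a^c/(c!(1−ρ))]·P₀ = [558.41794/(720·0.5217)]·0.055994
= 1.48656·0.055994 = 0.083238

Final: 0.083238


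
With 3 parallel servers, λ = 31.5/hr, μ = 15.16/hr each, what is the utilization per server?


ρ = λ/(cμ) = 31.5/(3·15.16) = 31.5/45.48 = 0.6926

Final: 0.6926


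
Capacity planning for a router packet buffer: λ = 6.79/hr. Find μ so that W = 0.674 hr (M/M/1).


W = 1/(μ−λ) ⇒ μ − λ = 1/W = 1/0.674 = 1.4837
μ = λ + 1/W = 6.79 + 1.4837 = 8.2737 per hr

Final: 8.2737 /hr


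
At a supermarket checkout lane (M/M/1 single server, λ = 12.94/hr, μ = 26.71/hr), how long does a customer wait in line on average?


ρ = 12.94/26.71 = 0.4845
Wq = ρ/(μ−λ) = 0.4845/(26.71 − 12.94) = 0.4845/13.77 = 0.03518 hr

Final: 0.03518 hr


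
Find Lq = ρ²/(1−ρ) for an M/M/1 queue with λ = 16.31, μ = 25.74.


ρ = 16.31/25.74 = 0.6336
Lq = ρ²/(1−ρ) = 0.4015/0.3664 = 1.0959

Final: 1.0959


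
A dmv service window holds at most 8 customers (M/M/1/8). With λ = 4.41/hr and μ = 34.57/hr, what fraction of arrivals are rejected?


ρ = λ/μ = 4.41/34.57 = 0.1276
P_K = (1−ρ)ρ^K/(1−ρ^(K+1)) = (0.8724·0.00000007013)/(1 − 0.000000008946)
= 0.00000006119/1.000000 = 0.00000006119

Final: 0.00000006119


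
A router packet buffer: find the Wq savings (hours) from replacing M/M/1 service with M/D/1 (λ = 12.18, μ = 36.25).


ρ = 12.18/36.25 = 0.3360
Wq(M/M/1) = ρ/(μ−λ) = 0.3360/24.07 = 0.01396 hr
Wq(M/D/1) = ρ/(2(μ−λ)) = 0.006980 hr
Savings = 0.01396 − 0.006980 = 0.006980 hr

Final: 0.006980 hr


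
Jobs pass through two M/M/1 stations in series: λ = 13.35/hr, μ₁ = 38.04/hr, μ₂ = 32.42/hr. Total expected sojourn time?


Each node sees arrival rate λ = 13.35/hr (tandem ⇒ throughput preserved).
W₁ = 1/(μ₁−λ) = 1/(38.04−13.35) = 0.04050 hr
W₂ = 1/(μ₂−λ) = 1/(32.42−13.35) = 0.05244 hr
W_total = W₁ + W₂ = 0.04050 + 0.05244 = 0.09294 hr

Final: 0.09294 hr


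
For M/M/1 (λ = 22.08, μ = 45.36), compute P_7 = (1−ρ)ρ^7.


ρ = 22.08/45.36 = 0.4868
P_n = (1−ρ)·ρ^n = (1 − 0.4868)·0.4868^7 = 0.5132·0.006476 = 0.003323

Final: 0.003323


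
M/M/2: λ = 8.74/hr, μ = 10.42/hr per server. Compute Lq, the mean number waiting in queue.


a = λ/μ = 0.8388; ρ = a/2 = 0.4194
P₀ = 0.409060
Lq = P₀·a^c·ρ / (c!·(1−ρ)²) = 0.409060·0.70354·0.4194/(2·0.33711)
= 0.17901

Final: 0.17901


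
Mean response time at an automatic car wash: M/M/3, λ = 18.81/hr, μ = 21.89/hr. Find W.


a = 0.8593; ρ = 0.2864; P₀ = 0.420753
Lq = P₀·a^c·ρ/(c!(1−ρ)²) = 0.02503
Wq = Lq/λ = 0.02503/18.81 = 0.001331 hr
W = Wq + 1/μ = 0.001331 + 0.04568 = 0.04701 hr

Final: 0.04701 hr


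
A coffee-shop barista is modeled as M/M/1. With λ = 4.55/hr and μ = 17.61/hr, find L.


ρ = λ/μ = 4.55/17.61 = 0.2584
L = ρ/(1−ρ) = 0.2584/(1 − 0.2584) = 0.2584/0.7416 = 0.3484

Final: 0.3484


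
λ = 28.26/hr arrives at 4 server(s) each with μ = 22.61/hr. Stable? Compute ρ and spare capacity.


Total capacity cμ = 4·22.61 = 90.44/hr
ρ = λ/(cμ) = 28.26/90.44 = 0.3125
Stable ⇔ ρ < 1: YES
Spare capacity = cμ − λ = 90.44 − 28.26 = 62.18/hr

Final: ρ = 0.3125; stable; margin = 62.18/hr


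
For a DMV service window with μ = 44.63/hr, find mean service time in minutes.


Mean service time = 1/μ = 1/44.63 hour = 0.02241 hour
In minutes: 0.02241 × 60 = 1.3444 min

Final: 1.3444 min


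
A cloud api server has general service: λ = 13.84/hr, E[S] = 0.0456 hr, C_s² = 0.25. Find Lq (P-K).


ρ = λ·E[S] = 13.84·0.0456 = 0.6311
Lq = ρ²(1+C_s²)/(2(1−ρ)) = 0.3983·(1+0.25)/(2·0.3689)
= 0.3983·1.2500/0.7378 = 0.67480

Final: 0.67480


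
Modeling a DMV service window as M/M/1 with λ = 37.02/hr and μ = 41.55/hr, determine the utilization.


ρ = λ/μ = 37.02/41.55 = 0.8910

Final: 0.8910


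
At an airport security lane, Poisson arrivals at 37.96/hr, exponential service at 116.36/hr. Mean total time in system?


W = 1/(μ−λ) = 1/(116.36 − 37.96) = 1/78.40 = 0.01276 hr

Final: 0.01276 hr


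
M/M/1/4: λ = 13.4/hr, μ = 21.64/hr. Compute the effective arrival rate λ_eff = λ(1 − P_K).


ρ = 0.6192; P_K = (1−ρ)ρ^4/(1−ρ^5) = 0.061591
λ_eff = λ(1 − P_K) = 13.4·(1 − 0.061591) = 13.4·0.938409 = 12.5747 /hr

Final: 12.5747 /hr


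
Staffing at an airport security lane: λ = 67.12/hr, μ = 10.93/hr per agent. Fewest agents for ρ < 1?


Stability requires cμ > λ ⇔ c > λ/μ.
λ/μ = 67.12/10.93 = 6.1409
Minimum integer c = ⌊6.1409⌋ + 1 = 7
Check: 7·10.93 = 76.51 > 67.12, while 6·10.93 = 65.58 ≤ 67.12

Final: 7 servers


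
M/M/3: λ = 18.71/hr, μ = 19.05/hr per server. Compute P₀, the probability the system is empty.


a = λ/μ = 18.71/19.05 = 0.9822; ρ = a/c = 0.3274
Σ_{k=0}^{2} a^k/k! (terms k=0..2) = 1.00000 + 0.98215 + 0.48231 = 2.46446
Tail: a^3/(3!(1−ρ)) = 0.94741/(6·0.6726) = 0.23476
P₀ = 1/(2.46446 + 0.23476) = 1/2.69922 = 0.370477

Final: 0.370477


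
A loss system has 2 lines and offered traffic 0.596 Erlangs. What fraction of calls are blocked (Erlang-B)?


B(c,a) = (a^c/c!) / Σ_{k=0}^{c} a^k/k!
a^2/2! = 0.177608
Σ terms (k=0..2): 1.00000 + 0.59600 + 0.17761 = 1.773608
B = 0.177608/1.773608 = 0.100139

Final: 0.100139


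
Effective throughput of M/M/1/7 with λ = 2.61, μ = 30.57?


ρ = 0.08538; P_K = (1−ρ)ρ^7/(1−ρ^8) = 0.00000003025
λ_eff = λ(1 − P_K) = 2.61·(1 − 0.00000003025) = 2.61·1.000000 = 2.6100 /hr

Final: 2.6100 /hr


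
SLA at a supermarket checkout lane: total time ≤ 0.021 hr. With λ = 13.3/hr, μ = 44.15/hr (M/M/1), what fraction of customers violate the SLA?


W ~ Exponential(μ−λ) for M/M/1.
μ − λ = 44.15 − 13.3 = 30.8500
P(W > t) = e^{−(μ−λ)t} = e^{−0.6479} = 0.523169

Final: 0.523169


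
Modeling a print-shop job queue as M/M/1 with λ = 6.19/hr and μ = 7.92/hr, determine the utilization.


ρ = λ/μ = 6.19/7.92 = 0.7816

Final: 0.7816


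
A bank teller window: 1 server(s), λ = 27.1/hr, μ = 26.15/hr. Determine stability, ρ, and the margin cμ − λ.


Total capacity cμ = 1·26.15 = 26.15/hr
ρ = λ/(cμ) = 27.1/26.15 = 1.0363
Stable ⇔ ρ < 1: NO
Spare capacity = cμ − λ = 26.15 − 27.1 = -0.95/hr

Final: ρ = 1.0363; unstable; margin = -0.95/hr


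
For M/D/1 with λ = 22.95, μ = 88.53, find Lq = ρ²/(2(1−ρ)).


ρ = 22.95/88.53 = 0.2592
M/D/1: Lq = ρ²/(2(1−ρ)) = 0.06720/(2·0.7408) = 0.04536

Final: 0.04536


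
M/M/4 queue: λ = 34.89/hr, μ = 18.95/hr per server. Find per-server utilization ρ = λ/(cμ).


ρ = λ/(cμ) = 34.89/(4·18.95) = 34.89/75.80 = 0.4603

Final: 0.4603
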